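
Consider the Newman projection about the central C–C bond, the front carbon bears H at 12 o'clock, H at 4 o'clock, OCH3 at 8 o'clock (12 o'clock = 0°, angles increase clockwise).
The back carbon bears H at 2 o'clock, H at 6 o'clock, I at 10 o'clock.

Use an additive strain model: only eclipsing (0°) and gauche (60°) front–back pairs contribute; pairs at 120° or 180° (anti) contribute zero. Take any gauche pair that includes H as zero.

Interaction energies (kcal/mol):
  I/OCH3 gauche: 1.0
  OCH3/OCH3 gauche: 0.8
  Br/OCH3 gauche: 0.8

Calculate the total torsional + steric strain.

1.0 kcal/mol

This conformer (staggered): OCH3(240°)/I(300°) gauche 1.0 → 1.0 kcal/mol.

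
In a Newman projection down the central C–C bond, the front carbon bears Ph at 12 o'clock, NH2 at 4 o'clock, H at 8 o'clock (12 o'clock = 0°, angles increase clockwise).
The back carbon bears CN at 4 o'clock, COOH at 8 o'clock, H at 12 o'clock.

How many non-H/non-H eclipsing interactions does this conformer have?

1

Non-H eclipsing pairs: NH2(120°)/CN(120°) — 1 interaction.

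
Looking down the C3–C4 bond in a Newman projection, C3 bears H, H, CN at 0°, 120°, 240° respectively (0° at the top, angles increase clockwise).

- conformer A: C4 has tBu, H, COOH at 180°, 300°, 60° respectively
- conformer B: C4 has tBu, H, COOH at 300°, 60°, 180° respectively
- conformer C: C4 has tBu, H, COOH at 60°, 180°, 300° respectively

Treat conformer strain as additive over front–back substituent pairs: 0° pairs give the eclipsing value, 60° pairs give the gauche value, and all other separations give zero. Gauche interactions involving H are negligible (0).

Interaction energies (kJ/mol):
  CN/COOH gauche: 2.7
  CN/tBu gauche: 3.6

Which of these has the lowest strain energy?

A (staggered): CN(240°)/tBu(180°) gauche 3.6 → 3.6 kJ/mol.
B (staggered): CN(240°)/tBu(300°) gauche 3.6; CN(240°)/COOH(180°) gauche 2.7 → 6.3 kJ/mol.
C (staggered): CN(240°)/COOH(300°) gauche 2.7 → 2.7 kJ/mol.
C has the lowest total (2.7 kJ/mol).

C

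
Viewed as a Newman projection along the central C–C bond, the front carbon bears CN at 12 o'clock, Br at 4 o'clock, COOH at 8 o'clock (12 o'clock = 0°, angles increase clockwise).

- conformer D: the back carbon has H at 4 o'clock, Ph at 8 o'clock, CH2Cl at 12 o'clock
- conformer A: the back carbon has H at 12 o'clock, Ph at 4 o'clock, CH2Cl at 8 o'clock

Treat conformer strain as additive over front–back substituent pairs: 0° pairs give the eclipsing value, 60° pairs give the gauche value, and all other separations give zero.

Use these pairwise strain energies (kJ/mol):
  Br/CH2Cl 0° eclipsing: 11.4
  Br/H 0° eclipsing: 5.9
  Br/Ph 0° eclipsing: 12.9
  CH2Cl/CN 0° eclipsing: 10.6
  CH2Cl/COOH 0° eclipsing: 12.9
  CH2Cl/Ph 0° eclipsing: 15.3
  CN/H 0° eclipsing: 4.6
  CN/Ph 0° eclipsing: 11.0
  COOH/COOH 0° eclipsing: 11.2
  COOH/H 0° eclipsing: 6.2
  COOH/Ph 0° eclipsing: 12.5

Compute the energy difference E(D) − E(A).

-1.4 kJ/mol

D (eclipsed): CN–CH2Cl eclipsed, Br–H eclipsed, COOH–Ph eclipsed; 10.6 + 5.9 + 12.5 = 29.0 kJ/mol.
A (eclipsed): CN–H eclipsed, Br–Ph eclipsed, COOH–CH2Cl eclipsed; 4.6 + 12.9 + 12.9 = 30.4 kJ/mol.
E(D) − E(A) = 29.0 − 30.4 = -1.4 kJ/mol.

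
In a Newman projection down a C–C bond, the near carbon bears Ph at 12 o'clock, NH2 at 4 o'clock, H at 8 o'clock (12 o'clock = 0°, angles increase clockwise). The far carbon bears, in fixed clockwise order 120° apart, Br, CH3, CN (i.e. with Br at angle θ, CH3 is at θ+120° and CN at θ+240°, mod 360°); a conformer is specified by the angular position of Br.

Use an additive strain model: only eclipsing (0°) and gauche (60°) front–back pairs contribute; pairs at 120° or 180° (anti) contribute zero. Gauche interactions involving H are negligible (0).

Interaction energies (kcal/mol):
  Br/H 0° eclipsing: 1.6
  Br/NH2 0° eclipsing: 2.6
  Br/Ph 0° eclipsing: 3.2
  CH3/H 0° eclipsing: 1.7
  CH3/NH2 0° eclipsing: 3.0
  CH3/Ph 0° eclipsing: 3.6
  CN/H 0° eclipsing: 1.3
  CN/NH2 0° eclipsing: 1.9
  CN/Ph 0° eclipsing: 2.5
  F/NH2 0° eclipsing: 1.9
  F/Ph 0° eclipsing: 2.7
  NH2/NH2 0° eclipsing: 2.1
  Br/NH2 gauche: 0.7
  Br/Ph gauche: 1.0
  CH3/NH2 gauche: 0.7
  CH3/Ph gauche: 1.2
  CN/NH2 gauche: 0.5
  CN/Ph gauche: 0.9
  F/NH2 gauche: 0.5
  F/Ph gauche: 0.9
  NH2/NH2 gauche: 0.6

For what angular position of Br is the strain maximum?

0°

Br at 0° (eclipsed): Ph(0°)/Br(0°) eclipsed 3.2; NH2(120°)/CH3(120°) eclipsed 3.0; H(240°)/CN(240°) eclipsed 1.3 → 7.5 kcal/mol.
Br at 60° (staggered): Ph(0°)/Br(60°) gauche 1.0; Ph(0°)/CN(300°) gauche 0.9; NH2(120°)/Br(60°) gauche 0.7; NH2(120°)/CH3(180°) gauche 0.7 → 3.3 kcal/mol.
Br at 120° (eclipsed): Ph(0°)/CN(0°) eclipsed 2.5; NH2(120°)/Br(120°) eclipsed 2.6; H(240°)/CH3(240°) eclipsed 1.7 → 6.8 kcal/mol.
Br at 180° (staggered): Ph(0°)/CH3(300°) gauche 1.2; Ph(0°)/CN(60°) gauche 0.9; NH2(120°)/Br(180°) gauche 0.7; NH2(120°)/CN(60°) gauche 0.5 → 3.3 kcal/mol.
Br at 240° (eclipsed): Ph(0°)/CH3(0°) eclipsed 3.6; NH2(120°)/CN(120°) eclipsed 1.9; H(240°)/Br(240°) eclipsed 1.6 → 7.1 kcal/mol.
Br at 300° (staggered): Ph(0°)/Br(300°) gauche 1.0; Ph(0°)/CH3(60°) gauche 1.2; NH2(120°)/CH3(60°) gauche 0.7; NH2(120°)/CN(180°) gauche 0.5 → 3.4 kcal/mol.
The maximum (7.5 kcal/mol) occurs with Br at 0°.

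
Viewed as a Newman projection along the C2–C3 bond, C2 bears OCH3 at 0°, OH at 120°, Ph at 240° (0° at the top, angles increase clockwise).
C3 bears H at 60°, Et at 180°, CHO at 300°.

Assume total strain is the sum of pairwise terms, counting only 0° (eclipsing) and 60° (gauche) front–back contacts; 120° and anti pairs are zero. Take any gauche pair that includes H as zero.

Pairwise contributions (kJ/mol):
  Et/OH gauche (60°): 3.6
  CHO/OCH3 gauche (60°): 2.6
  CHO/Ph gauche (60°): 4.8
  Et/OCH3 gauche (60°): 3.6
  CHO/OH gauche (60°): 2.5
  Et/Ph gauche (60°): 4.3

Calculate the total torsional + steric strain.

This conformer (staggered): OCH3–CHO gauche, OH–Et gauche, Ph–Et gauche, Ph–CHO gauche; 2.6 + 3.6 + 4.3 + 4.8 = 15.3 kJ/mol.

15.3 kJ/mol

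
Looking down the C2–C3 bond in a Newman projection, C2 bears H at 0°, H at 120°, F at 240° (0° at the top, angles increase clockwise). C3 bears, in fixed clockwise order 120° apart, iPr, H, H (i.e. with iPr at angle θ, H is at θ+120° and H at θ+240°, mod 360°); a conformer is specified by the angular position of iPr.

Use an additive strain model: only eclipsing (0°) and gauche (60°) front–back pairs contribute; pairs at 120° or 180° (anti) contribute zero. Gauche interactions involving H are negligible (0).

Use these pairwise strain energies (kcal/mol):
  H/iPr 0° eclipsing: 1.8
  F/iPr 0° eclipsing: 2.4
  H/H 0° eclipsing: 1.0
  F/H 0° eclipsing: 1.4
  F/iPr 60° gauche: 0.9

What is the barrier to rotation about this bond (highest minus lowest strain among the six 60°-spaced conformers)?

iPr at 0° (eclipsed): H(0°)/iPr(0°) eclipsed 1.8; H(120°)/H(120°) eclipsed 1.0; F(240°)/H(240°) eclipsed 1.4 → 4.2 kcal/mol.
iPr at 60° (staggered): no non-H gauche contacts → 0.0 kcal/mol.
iPr at 120° (eclipsed): H(0°)/H(0°) eclipsed 1.0; H(120°)/iPr(120°) eclipsed 1.8; F(240°)/H(240°) eclipsed 1.4 → 4.2 kcal/mol.
iPr at 180° (staggered): F(240°)/iPr(180°) gauche 0.9 → 0.9 kcal/mol.
iPr at 240° (eclipsed): H(0°)/H(0°) eclipsed 1.0; H(120°)/H(120°) eclipsed 1.0; F(240°)/iPr(240°) eclipsed 2.4 → 4.4 kcal/mol.
iPr at 300° (staggered): F(240°)/iPr(300°) gauche 0.9 → 0.9 kcal/mol.
Max at 240° (4.4 kcal/mol), min at 60° (0.0 kcal/mol); barrier = 4.4 kcal/mol.

4.4 kcal/mol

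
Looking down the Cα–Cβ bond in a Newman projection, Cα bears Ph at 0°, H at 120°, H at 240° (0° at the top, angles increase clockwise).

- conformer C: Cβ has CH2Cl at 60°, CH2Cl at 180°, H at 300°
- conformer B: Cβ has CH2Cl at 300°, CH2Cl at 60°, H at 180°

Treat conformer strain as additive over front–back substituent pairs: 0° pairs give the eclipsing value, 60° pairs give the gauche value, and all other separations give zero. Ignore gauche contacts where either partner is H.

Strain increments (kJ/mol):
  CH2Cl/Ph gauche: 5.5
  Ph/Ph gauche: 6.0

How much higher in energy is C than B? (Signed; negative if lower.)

C (staggered): Ph–CH2Cl gauche; 5.5 = 5.5 kJ/mol.
B (staggered): Ph–CH2Cl gauche, Ph–CH2Cl gauche; 5.5 + 5.5 = 11.0 kJ/mol.
E(C) − E(B) = 5.5 − 11.0 = -5.5 kJ/mol.

-5.5 kJ/mol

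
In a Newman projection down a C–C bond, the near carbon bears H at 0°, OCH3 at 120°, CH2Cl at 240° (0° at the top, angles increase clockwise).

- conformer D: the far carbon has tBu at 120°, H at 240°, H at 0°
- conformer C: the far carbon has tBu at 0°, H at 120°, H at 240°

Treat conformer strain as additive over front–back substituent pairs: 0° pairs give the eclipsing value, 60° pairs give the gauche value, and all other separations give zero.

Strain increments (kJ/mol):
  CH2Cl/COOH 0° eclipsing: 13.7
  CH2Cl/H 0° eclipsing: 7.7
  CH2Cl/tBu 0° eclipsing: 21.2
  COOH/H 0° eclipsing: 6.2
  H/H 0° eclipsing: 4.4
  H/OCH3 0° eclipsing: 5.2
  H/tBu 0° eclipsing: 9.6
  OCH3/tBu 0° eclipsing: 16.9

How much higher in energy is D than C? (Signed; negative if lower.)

D (eclipsed): H(0°)/H(0°) eclipsed 4.4; OCH3(120°)/tBu(120°) eclipsed 16.9; CH2Cl(240°)/H(240°) eclipsed 7.7 → 29.0 kJ/mol.
C (eclipsed): H(0°)/tBu(0°) eclipsed 9.6; OCH3(120°)/H(120°) eclipsed 5.2; CH2Cl(240°)/H(240°) eclipsed 7.7 → 22.5 kJ/mol.
E(D) − E(C) = 29.0 − 22.5 = +6.5 kJ/mol.

+6.5 kJ/mol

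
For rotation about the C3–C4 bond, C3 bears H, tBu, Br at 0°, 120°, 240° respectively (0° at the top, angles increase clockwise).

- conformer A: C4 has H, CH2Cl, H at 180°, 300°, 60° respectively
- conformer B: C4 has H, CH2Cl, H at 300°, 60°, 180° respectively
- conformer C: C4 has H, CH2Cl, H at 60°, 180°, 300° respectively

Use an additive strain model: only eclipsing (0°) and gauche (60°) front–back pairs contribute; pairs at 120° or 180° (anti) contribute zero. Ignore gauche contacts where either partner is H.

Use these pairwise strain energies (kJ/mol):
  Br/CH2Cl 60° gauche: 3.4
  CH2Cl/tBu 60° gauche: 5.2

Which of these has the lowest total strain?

A is staggered. Br at 240° is gauche with CH2Cl at 300° (3.4). Total 3.4 kJ/mol.
B is staggered. tBu at 120° is gauche with CH2Cl at 60° (5.2). Total 5.2 kJ/mol.
C is staggered. tBu at 120° is gauche with CH2Cl at 180° (5.2); Br at 240° is gauche with CH2Cl at 180° (3.4). Total 8.6 kJ/mol.
A has the lowest total (3.4 kJ/mol).

A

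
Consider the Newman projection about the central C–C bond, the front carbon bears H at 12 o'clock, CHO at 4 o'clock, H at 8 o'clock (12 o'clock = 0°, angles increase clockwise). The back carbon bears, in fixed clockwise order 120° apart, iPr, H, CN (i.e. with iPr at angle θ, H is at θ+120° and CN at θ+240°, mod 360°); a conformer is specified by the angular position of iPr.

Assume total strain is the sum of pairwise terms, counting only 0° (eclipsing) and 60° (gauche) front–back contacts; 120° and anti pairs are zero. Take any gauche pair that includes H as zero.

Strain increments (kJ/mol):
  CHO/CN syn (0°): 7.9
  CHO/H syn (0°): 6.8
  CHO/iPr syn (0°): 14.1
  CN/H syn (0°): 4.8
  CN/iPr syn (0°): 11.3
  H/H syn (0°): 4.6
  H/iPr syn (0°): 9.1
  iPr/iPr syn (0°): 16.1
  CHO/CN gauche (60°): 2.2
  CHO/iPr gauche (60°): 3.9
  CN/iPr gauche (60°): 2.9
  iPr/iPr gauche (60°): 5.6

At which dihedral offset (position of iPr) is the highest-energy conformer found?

120°

iPr at 0° is eclipsed. H at 0° is eclipsed with iPr at 0° (9.1); CHO at 120° is eclipsed with H at 120° (6.8); H at 240° is eclipsed with CN at 240° (4.8). Total 20.7 kJ/mol.
iPr at 60° is staggered. CHO at 120° is gauche with iPr at 60° (3.9). Total 3.9 kJ/mol.
iPr at 120° is eclipsed. H at 0° is eclipsed with CN at 0° (4.8); CHO at 120° is eclipsed with iPr at 120° (14.1); H at 240° is eclipsed with H at 240° (4.6). Total 23.5 kJ/mol.
iPr at 180° is staggered. CHO at 120° is gauche with iPr at 180° (3.9); CHO at 120° is gauche with CN at 60° (2.2). Total 6.1 kJ/mol.
iPr at 240° is eclipsed. H at 0° is eclipsed with H at 0° (4.6); CHO at 120° is eclipsed with CN at 120° (7.9); H at 240° is eclipsed with iPr at 240° (9.1). Total 21.6 kJ/mol.
iPr at 300° is staggered. CHO at 120° is gauche with CN at 180° (2.2). Total 2.2 kJ/mol.
The maximum (23.5 kJ/mol) occurs with iPr at 120°.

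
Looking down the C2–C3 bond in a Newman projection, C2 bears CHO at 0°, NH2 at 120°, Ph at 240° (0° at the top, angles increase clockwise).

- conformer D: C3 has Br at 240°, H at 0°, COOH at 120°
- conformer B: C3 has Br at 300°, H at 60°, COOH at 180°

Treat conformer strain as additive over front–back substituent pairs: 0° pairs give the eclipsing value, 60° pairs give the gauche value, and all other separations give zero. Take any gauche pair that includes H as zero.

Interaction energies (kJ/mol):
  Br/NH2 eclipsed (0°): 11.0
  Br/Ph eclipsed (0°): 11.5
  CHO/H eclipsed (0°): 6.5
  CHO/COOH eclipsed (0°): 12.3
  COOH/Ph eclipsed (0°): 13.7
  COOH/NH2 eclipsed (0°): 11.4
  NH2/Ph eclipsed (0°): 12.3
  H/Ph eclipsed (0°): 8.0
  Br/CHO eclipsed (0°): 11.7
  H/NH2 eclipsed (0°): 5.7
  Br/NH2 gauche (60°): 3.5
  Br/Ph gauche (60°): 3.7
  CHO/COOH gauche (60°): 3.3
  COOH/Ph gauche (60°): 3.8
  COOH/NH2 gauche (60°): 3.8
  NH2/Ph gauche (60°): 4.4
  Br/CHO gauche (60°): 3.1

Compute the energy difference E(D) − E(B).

D (eclipsed): CHO(0°)/H(0°) eclipsed 6.5; NH2(120°)/COOH(120°) eclipsed 11.4; Ph(240°)/Br(240°) eclipsed 11.5 → 29.4 kJ/mol.
B (staggered): CHO(0°)/Br(300°) gauche 3.1; NH2(120°)/COOH(180°) gauche 3.8; Ph(240°)/Br(300°) gauche 3.7; Ph(240°)/COOH(180°) gauche 3.8 → 14.4 kJ/mol.
E(D) − E(B) = 29.4 − 14.4 = +15.0 kJ/mol.

+15.0 kJ/mol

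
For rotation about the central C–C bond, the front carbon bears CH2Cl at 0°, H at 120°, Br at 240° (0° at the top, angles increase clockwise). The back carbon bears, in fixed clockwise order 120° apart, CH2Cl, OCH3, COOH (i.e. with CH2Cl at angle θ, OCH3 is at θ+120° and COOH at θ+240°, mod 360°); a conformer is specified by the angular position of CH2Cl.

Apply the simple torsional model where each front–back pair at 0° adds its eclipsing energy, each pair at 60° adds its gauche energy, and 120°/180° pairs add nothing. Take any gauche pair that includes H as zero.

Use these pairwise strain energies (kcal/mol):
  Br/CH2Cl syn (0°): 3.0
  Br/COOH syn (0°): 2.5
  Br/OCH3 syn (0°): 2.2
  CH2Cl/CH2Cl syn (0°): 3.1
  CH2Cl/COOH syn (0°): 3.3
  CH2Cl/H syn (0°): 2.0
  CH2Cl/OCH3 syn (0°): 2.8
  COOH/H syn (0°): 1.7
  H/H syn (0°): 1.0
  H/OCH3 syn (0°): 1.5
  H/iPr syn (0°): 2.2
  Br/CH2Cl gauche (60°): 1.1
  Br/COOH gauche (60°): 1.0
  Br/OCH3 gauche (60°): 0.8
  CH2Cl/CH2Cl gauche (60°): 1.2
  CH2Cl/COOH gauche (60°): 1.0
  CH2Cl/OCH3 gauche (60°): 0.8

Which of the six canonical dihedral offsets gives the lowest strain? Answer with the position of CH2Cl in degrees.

180°

CH2Cl at 0° (eclipsed): CH2Cl(0°)/CH2Cl(0°) eclipsed 3.1; H(120°)/OCH3(120°) eclipsed 1.5; Br(240°)/COOH(240°) eclipsed 2.5 → 7.1 kcal/mol.
CH2Cl at 60° (staggered): CH2Cl(0°)/CH2Cl(60°) gauche 1.2; CH2Cl(0°)/COOH(300°) gauche 1.0; Br(240°)/OCH3(180°) gauche 0.8; Br(240°)/COOH(300°) gauche 1.0 → 4.0 kcal/mol.
CH2Cl at 120° (eclipsed): CH2Cl(0°)/COOH(0°) eclipsed 3.3; H(120°)/CH2Cl(120°) eclipsed 2.0; Br(240°)/OCH3(240°) eclipsed 2.2 → 7.5 kcal/mol.
CH2Cl at 180° (staggered): CH2Cl(0°)/OCH3(300°) gauche 0.8; CH2Cl(0°)/COOH(60°) gauche 1.0; Br(240°)/CH2Cl(180°) gauche 1.1; Br(240°)/OCH3(300°) gauche 0.8 → 3.7 kcal/mol.
CH2Cl at 240° (eclipsed): CH2Cl(0°)/OCH3(0°) eclipsed 2.8; H(120°)/COOH(120°) eclipsed 1.7; Br(240°)/CH2Cl(240°) eclipsed 3.0 → 7.5 kcal/mol.
CH2Cl at 300° (staggered): CH2Cl(0°)/CH2Cl(300°) gauche 1.2; CH2Cl(0°)/OCH3(60°) gauche 0.8; Br(240°)/CH2Cl(300°) gauche 1.1; Br(240°)/COOH(180°) gauche 1.0 → 4.1 kcal/mol.
The minimum (3.7 kcal/mol) occurs with CH2Cl at 180°.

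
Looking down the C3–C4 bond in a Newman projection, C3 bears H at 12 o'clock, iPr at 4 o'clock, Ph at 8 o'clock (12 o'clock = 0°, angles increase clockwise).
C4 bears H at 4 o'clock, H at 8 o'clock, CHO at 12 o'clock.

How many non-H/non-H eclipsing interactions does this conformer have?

0

Every eclipsing pair involves H, so the count is 0.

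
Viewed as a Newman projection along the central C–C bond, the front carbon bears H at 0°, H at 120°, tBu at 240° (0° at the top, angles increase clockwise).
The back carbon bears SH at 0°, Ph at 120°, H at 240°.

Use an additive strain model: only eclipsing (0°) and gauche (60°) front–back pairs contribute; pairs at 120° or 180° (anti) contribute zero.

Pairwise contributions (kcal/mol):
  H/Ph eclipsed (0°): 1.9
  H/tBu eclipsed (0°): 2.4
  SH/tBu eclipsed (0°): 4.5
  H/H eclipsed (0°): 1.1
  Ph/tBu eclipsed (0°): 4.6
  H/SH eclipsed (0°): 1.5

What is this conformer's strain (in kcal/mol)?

5.8 kcal/mol

This conformer is eclipsed. H at 0° is eclipsed with SH at 0° (1.5); H at 120° is eclipsed with Ph at 120° (1.9); tBu at 240° is eclipsed with H at 240° (2.4). Total 5.8 kcal/mol.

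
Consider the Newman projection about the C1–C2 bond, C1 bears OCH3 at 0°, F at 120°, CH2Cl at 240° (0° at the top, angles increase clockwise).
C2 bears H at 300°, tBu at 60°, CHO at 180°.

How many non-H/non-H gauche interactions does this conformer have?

4

Non-H gauche pairs: OCH3(0°)/tBu(60°); F(120°)/tBu(60°); F(120°)/CHO(180°); CH2Cl(240°)/CHO(180°) — 4 interactions.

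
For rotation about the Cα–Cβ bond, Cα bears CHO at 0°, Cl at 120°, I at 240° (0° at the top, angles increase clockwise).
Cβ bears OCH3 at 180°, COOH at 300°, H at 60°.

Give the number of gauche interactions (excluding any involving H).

4

Non-H gauche pairs: CHO(0°)/COOH(300°); Cl(120°)/OCH3(180°); I(240°)/OCH3(180°); I(240°)/COOH(300°) — 4 interactions.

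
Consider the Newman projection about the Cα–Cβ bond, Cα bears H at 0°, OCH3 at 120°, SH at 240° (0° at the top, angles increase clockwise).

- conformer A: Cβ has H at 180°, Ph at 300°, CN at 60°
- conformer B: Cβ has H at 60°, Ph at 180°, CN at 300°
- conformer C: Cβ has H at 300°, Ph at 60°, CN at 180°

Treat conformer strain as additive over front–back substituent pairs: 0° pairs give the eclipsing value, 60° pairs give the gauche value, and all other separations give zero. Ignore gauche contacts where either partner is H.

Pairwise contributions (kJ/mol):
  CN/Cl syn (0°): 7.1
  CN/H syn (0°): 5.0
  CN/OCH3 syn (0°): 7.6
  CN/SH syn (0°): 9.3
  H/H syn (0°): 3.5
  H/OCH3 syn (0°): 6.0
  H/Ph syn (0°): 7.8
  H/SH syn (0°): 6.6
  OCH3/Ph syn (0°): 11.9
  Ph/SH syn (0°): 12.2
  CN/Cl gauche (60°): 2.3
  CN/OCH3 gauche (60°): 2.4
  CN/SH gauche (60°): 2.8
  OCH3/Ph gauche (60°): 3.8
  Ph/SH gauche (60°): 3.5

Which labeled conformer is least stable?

A (staggered): OCH3(120°)/CN(60°) gauche 2.4; SH(240°)/Ph(300°) gauche 3.5 → 5.9 kJ/mol.
B (staggered): OCH3(120°)/Ph(180°) gauche 3.8; SH(240°)/Ph(180°) gauche 3.5; SH(240°)/CN(300°) gauche 2.8 → 10.1 kJ/mol.
C (staggered): OCH3(120°)/Ph(60°) gauche 3.8; OCH3(120°)/CN(180°) gauche 2.4; SH(240°)/CN(180°) gauche 2.8 → 9.0 kJ/mol.
B has the highest total (10.1 kJ/mol).

B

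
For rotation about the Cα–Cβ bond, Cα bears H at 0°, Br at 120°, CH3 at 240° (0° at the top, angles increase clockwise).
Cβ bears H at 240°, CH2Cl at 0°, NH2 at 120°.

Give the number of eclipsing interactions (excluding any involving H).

Non-H eclipsing pairs: Br(120°)/NH2(120°) — 1 interaction.

1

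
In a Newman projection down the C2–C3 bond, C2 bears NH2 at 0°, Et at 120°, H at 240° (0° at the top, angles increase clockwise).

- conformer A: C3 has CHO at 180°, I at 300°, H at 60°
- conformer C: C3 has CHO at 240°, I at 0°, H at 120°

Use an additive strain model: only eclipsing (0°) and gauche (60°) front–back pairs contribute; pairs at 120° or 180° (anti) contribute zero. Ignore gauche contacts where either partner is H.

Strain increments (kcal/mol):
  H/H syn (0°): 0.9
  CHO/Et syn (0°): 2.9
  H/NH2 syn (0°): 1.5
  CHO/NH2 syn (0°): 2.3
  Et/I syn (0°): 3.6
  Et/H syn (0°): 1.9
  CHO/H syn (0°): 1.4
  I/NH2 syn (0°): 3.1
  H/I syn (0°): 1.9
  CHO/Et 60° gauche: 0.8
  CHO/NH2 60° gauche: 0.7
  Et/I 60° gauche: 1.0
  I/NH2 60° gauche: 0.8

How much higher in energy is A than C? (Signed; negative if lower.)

A (staggered): NH2(0°)/I(300°) gauche 0.8; Et(120°)/CHO(180°) gauche 0.8 → 1.6 kcal/mol.
C (eclipsed): NH2(0°)/I(0°) eclipsed 3.1; Et(120°)/H(120°) eclipsed 1.9; H(240°)/CHO(240°) eclipsed 1.4 → 6.4 kcal/mol.
E(A) − E(C) = 1.6 − 6.4 = -4.8 kcal/mol.

-4.8 kcal/mol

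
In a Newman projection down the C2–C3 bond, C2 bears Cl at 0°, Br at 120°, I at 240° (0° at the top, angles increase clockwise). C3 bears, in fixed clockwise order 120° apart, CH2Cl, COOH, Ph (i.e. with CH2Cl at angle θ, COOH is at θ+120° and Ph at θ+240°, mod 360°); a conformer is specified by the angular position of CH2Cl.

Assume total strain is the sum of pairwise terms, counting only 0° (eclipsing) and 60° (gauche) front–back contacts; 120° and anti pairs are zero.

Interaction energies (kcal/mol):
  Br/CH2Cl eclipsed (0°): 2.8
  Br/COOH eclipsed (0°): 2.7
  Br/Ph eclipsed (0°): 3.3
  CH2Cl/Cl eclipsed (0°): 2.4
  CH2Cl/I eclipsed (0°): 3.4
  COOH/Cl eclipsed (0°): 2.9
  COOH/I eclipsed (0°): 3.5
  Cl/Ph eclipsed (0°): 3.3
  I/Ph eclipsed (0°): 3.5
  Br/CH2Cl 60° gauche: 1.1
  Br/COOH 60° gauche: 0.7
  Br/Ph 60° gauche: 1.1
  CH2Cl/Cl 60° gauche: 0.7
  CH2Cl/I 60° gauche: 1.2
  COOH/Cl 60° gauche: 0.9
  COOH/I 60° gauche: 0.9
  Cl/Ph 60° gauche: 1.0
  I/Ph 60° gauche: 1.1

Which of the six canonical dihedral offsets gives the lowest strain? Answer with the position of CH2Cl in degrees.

CH2Cl at 0° (eclipsed): Cl(0°)/CH2Cl(0°) eclipsed 2.4; Br(120°)/COOH(120°) eclipsed 2.7; I(240°)/Ph(240°) eclipsed 3.5 → 8.6 kcal/mol.
CH2Cl at 60° (staggered): Cl(0°)/CH2Cl(60°) gauche 0.7; Cl(0°)/Ph(300°) gauche 1.0; Br(120°)/CH2Cl(60°) gauche 1.1; Br(120°)/COOH(180°) gauche 0.7; I(240°)/COOH(180°) gauche 0.9; I(240°)/Ph(300°) gauche 1.1 → 5.5 kcal/mol.
CH2Cl at 120° (eclipsed): Cl(0°)/Ph(0°) eclipsed 3.3; Br(120°)/CH2Cl(120°) eclipsed 2.8; I(240°)/COOH(240°) eclipsed 3.5 → 9.6 kcal/mol.
CH2Cl at 180° (staggered): Cl(0°)/COOH(300°) gauche 0.9; Cl(0°)/Ph(60°) gauche 1.0; Br(120°)/CH2Cl(180°) gauche 1.1; Br(120°)/Ph(60°) gauche 1.1; I(240°)/CH2Cl(180°) gauche 1.2; I(240°)/COOH(300°) gauche 0.9 → 6.2 kcal/mol.
CH2Cl at 240° (eclipsed): Cl(0°)/COOH(0°) eclipsed 2.9; Br(120°)/Ph(120°) eclipsed 3.3; I(240°)/CH2Cl(240°) eclipsed 3.4 → 9.6 kcal/mol.
CH2Cl at 300° (staggered): Cl(0°)/CH2Cl(300°) gauche 0.7; Cl(0°)/COOH(60°) gauche 0.9; Br(120°)/COOH(60°) gauche 0.7; Br(120°)/Ph(180°) gauche 1.1; I(240°)/CH2Cl(300°) gauche 1.2; I(240°)/Ph(180°) gauche 1.1 → 5.7 kcal/mol.
The minimum (5.5 kcal/mol) occurs with CH2Cl at 60°.

60°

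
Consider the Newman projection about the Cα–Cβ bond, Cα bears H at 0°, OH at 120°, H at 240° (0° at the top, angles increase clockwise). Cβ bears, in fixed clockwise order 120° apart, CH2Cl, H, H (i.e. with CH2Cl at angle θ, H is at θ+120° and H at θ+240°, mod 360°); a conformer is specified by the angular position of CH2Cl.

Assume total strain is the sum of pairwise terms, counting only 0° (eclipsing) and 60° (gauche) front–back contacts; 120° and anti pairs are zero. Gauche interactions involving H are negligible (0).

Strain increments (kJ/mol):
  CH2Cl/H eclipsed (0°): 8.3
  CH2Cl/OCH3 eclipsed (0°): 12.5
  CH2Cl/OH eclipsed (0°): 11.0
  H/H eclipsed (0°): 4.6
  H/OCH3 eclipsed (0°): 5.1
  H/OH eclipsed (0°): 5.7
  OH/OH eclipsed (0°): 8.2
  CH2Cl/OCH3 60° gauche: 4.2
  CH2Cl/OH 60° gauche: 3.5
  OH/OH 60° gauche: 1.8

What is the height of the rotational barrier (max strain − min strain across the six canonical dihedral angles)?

20.2 kJ/mol

CH2Cl at 0° is eclipsed. H at 0° is eclipsed with CH2Cl at 0° (8.3); OH at 120° is eclipsed with H at 120° (5.7); H at 240° is eclipsed with H at 240° (4.6). Total 18.6 kJ/mol.
CH2Cl at 60° is staggered. OH at 120° is gauche with CH2Cl at 60° (3.5). Total 3.5 kJ/mol.
CH2Cl at 120° is eclipsed. H at 0° is eclipsed with H at 0° (4.6); OH at 120° is eclipsed with CH2Cl at 120° (11.0); H at 240° is eclipsed with H at 240° (4.6). Total 20.2 kJ/mol.
CH2Cl at 180° is staggered. OH at 120° is gauche with CH2Cl at 180° (3.5). Total 3.5 kJ/mol.
CH2Cl at 240° is eclipsed. H at 0° is eclipsed with H at 0° (4.6); OH at 120° is eclipsed with H at 120° (5.7); H at 240° is eclipsed with CH2Cl at 240° (8.3). Total 18.6 kJ/mol.
CH2Cl at 300° (staggered): no non-H gauche contacts → 0.0 kJ/mol.
Max at 120° (20.2 kJ/mol), min at 300° (0.0 kJ/mol); barrier = 20.2 kJ/mol.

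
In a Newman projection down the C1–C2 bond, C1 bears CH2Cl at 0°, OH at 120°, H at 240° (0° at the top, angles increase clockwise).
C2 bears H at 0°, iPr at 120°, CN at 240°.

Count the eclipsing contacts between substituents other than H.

1

Non-H eclipsing pairs: OH(120°)/iPr(120°) — 1 interaction.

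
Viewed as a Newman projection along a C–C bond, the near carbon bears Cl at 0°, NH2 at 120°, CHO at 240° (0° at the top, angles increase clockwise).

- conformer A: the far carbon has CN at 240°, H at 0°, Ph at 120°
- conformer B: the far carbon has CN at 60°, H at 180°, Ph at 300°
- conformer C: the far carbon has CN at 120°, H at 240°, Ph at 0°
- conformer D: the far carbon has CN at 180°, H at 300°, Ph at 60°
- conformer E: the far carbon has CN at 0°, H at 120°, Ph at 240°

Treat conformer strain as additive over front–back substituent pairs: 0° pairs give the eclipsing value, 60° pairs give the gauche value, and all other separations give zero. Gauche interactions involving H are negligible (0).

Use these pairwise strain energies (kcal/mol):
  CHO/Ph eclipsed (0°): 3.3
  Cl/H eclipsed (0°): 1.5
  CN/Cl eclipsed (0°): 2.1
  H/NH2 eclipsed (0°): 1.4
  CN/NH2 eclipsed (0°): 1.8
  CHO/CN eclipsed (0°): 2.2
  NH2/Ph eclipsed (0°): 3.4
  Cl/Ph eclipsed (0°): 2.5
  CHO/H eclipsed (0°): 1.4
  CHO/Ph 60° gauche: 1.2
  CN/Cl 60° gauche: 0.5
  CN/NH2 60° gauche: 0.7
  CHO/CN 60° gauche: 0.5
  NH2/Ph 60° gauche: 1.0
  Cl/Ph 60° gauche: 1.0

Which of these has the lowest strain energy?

D

A (eclipsed): Cl(0°)/H(0°) eclipsed 1.5; NH2(120°)/Ph(120°) eclipsed 3.4; CHO(240°)/CN(240°) eclipsed 2.2 → 7.1 kcal/mol.
B (staggered): Cl(0°)/CN(60°) gauche 0.5; Cl(0°)/Ph(300°) gauche 1.0; NH2(120°)/CN(60°) gauche 0.7; CHO(240°)/Ph(300°) gauche 1.2 → 3.4 kcal/mol.
C (eclipsed): Cl(0°)/Ph(0°) eclipsed 2.5; NH2(120°)/CN(120°) eclipsed 1.8; CHO(240°)/H(240°) eclipsed 1.4 → 5.7 kcal/mol.
D (staggered): Cl(0°)/Ph(60°) gauche 1.0; NH2(120°)/CN(180°) gauche 0.7; NH2(120°)/Ph(60°) gauche 1.0; CHO(240°)/CN(180°) gauche 0.5 → 3.2 kcal/mol.
E (eclipsed): Cl(0°)/CN(0°) eclipsed 2.1; NH2(120°)/H(120°) eclipsed 1.4; CHO(240°)/Ph(240°) eclipsed 3.3 → 6.8 kcal/mol.
D has the lowest total (3.2 kcal/mol).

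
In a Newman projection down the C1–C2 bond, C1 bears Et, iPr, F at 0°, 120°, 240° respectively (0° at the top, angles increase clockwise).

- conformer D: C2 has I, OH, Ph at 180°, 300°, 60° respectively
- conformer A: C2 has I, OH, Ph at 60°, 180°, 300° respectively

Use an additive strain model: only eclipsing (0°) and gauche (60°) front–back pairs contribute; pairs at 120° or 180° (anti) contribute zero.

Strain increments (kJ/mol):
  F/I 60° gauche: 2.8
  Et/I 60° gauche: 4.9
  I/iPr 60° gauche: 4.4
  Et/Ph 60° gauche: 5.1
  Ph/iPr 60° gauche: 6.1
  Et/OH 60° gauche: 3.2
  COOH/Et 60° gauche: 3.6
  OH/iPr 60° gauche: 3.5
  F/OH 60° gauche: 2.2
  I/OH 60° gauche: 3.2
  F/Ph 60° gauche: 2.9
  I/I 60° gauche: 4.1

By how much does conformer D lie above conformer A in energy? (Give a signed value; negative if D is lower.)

D (staggered): Et(0°)/OH(300°) gauche 3.2; Et(0°)/Ph(60°) gauche 5.1; iPr(120°)/I(180°) gauche 4.4; iPr(120°)/Ph(60°) gauche 6.1; F(240°)/I(180°) gauche 2.8; F(240°)/OH(300°) gauche 2.2 → 23.8 kJ/mol.
A (staggered): Et(0°)/I(60°) gauche 4.9; Et(0°)/Ph(300°) gauche 5.1; iPr(120°)/I(60°) gauche 4.4; iPr(120°)/OH(180°) gauche 3.5; F(240°)/OH(180°) gauche 2.2; F(240°)/Ph(300°) gauche 2.9 → 23.0 kJ/mol.
E(D) − E(A) = 23.8 − 23.0 = +0.8 kJ/mol.

+0.8 kJ/mol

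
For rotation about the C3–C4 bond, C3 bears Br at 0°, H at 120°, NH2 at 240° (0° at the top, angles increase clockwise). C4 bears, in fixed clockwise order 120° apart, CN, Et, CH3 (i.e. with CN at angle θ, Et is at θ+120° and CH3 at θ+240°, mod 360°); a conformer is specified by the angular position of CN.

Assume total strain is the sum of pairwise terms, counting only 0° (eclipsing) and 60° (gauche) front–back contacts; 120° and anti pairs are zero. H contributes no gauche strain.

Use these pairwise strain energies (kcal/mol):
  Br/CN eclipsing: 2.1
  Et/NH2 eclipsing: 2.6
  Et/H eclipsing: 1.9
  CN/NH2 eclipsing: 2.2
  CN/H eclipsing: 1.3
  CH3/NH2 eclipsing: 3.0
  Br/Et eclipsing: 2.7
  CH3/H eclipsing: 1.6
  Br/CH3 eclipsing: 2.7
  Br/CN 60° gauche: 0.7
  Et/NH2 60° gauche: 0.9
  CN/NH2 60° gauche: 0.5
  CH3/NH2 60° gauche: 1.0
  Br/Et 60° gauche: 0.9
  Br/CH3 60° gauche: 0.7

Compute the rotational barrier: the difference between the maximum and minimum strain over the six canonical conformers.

4.0 kcal/mol

CN at 0° (eclipsed): Br–CN eclipsed, H–Et eclipsed, NH2–CH3 eclipsed; 2.1 + 1.9 + 3.0 = 7.0 kcal/mol.
CN at 60° (staggered): Br–CN gauche, Br–CH3 gauche, NH2–Et gauche, NH2–CH3 gauche; 0.7 + 0.7 + 0.9 + 1.0 = 3.3 kcal/mol.
CN at 120° (eclipsed): Br–CH3 eclipsed, H–CN eclipsed, NH2–Et eclipsed; 2.7 + 1.3 + 2.6 = 6.6 kcal/mol.
CN at 180° (staggered): Br–Et gauche, Br–CH3 gauche, NH2–CN gauche, NH2–Et gauche; 0.9 + 0.7 + 0.5 + 0.9 = 3.0 kcal/mol.
CN at 240° (eclipsed): Br–Et eclipsed, H–CH3 eclipsed, NH2–CN eclipsed; 2.7 + 1.6 + 2.2 = 6.5 kcal/mol.
CN at 300° (staggered): Br–CN gauche, Br–Et gauche, NH2–CN gauche, NH2–CH3 gauche; 0.7 + 0.9 + 0.5 + 1.0 = 3.1 kcal/mol.
Max at 0° (7.0 kcal/mol), min at 180° (3.0 kcal/mol); barrier = 4.0 kcal/mol.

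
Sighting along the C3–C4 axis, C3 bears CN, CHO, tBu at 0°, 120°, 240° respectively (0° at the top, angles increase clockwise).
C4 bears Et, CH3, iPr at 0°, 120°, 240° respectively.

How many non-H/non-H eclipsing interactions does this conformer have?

Non-H eclipsing pairs: CN(0°)/Et(0°); CHO(120°)/CH3(120°); tBu(240°)/iPr(240°) — 3 interactions.

3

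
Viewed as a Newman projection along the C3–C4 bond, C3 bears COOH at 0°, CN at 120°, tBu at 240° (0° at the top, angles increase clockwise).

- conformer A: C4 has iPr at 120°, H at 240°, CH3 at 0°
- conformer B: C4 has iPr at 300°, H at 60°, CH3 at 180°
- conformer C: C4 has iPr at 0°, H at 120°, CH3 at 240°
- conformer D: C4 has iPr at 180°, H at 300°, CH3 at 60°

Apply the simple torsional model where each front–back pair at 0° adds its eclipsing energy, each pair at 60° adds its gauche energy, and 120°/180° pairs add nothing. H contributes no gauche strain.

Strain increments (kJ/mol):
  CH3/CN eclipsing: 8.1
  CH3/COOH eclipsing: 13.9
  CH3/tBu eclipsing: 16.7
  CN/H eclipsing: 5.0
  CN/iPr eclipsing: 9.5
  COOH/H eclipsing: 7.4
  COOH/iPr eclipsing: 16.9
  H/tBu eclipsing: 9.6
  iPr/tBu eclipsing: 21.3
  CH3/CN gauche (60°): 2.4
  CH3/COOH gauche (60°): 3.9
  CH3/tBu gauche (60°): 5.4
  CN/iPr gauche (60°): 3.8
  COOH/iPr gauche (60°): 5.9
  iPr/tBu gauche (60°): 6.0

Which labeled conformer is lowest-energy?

A (eclipsed): COOH(0°)/CH3(0°) eclipsed 13.9; CN(120°)/iPr(120°) eclipsed 9.5; tBu(240°)/H(240°) eclipsed 9.6 → 33.0 kJ/mol.
B (staggered): COOH(0°)/iPr(300°) gauche 5.9; CN(120°)/CH3(180°) gauche 2.4; tBu(240°)/iPr(300°) gauche 6.0; tBu(240°)/CH3(180°) gauche 5.4 → 19.7 kJ/mol.
C (eclipsed): COOH(0°)/iPr(0°) eclipsed 16.9; CN(120°)/H(120°) eclipsed 5.0; tBu(240°)/CH3(240°) eclipsed 16.7 → 38.6 kJ/mol.
D (staggered): COOH(0°)/CH3(60°) gauche 3.9; CN(120°)/iPr(180°) gauche 3.8; CN(120°)/CH3(60°) gauche 2.4; tBu(240°)/iPr(180°) gauche 6.0 → 16.1 kJ/mol.
D has the lowest total (16.1 kJ/mol).

D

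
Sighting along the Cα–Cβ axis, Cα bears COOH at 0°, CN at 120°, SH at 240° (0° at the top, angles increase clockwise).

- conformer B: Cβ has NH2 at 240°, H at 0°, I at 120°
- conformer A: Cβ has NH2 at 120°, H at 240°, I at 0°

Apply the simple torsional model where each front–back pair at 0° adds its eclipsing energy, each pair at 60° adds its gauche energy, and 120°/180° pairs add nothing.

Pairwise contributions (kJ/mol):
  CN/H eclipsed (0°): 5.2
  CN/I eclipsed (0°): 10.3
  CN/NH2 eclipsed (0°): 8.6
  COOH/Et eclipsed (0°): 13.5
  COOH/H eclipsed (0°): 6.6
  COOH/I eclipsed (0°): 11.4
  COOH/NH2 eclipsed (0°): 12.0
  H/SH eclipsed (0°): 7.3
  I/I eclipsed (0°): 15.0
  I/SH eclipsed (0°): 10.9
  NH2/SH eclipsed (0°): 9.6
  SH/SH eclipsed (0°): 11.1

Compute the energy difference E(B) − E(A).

B is eclipsed. COOH at 0° is eclipsed with H at 0° (6.6); CN at 120° is eclipsed with I at 120° (10.3); SH at 240° is eclipsed with NH2 at 240° (9.6). Total 26.5 kJ/mol.
A is eclipsed. COOH at 0° is eclipsed with I at 0° (11.4); CN at 120° is eclipsed with NH2 at 120° (8.6); SH at 240° is eclipsed with H at 240° (7.3). Total 27.3 kJ/mol.
E(B) − E(A) = 26.5 − 27.3 = -0.8 kJ/mol.

-0.8 kJ/mol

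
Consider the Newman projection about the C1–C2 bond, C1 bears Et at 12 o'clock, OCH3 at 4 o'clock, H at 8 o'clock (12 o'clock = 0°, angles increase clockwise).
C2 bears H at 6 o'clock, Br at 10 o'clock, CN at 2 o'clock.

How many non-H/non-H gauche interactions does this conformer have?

Non-H gauche pairs: Et(0°)/Br(300°); Et(0°)/CN(60°); OCH3(120°)/CN(60°) — 3 interactions.

3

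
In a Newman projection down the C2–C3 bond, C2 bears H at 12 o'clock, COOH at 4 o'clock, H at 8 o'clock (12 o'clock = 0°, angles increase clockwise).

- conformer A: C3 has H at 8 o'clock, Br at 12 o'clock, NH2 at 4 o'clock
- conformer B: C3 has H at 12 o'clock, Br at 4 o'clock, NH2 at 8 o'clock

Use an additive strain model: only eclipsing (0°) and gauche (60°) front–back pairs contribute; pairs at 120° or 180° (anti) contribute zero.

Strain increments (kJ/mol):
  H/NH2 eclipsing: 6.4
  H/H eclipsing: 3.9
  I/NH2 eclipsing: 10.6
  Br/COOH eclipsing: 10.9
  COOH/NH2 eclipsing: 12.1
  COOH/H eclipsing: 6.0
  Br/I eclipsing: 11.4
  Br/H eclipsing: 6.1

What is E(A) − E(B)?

A (eclipsed): H(0°)/Br(0°) eclipsed 6.1; COOH(120°)/NH2(120°) eclipsed 12.1; H(240°)/H(240°) eclipsed 3.9 → 22.1 kJ/mol.
B (eclipsed): H(0°)/H(0°) eclipsed 3.9; COOH(120°)/Br(120°) eclipsed 10.9; H(240°)/NH2(240°) eclipsed 6.4 → 21.2 kJ/mol.
E(A) − E(B) = 22.1 − 21.2 = +0.9 kJ/mol.

+0.9 kJ/mol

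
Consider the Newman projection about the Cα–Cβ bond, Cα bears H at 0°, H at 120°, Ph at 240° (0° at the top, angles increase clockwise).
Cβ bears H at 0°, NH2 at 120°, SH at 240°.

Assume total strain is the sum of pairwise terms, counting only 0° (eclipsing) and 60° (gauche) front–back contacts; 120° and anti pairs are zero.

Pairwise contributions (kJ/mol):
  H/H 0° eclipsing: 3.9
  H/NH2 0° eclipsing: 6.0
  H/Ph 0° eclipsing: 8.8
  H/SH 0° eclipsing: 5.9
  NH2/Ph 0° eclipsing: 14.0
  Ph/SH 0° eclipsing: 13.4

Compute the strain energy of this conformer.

23.3 kJ/mol

This conformer (eclipsed): H–H eclipsed, H–NH2 eclipsed, Ph–SH eclipsed; 3.9 + 6.0 + 13.4 = 23.3 kJ/mol.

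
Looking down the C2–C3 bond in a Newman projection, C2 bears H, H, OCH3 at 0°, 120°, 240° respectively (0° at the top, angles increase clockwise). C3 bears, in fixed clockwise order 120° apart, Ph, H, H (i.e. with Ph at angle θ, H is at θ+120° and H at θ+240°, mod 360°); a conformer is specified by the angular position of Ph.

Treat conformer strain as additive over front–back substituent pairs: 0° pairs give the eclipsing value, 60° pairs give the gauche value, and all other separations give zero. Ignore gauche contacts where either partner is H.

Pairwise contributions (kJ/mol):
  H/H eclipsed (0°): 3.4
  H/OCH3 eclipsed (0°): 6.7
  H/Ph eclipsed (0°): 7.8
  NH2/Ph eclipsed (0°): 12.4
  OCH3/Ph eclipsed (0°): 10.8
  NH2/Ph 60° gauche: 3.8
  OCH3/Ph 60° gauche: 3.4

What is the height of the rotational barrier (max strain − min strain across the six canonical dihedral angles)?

17.9 kJ/mol

Ph at 0° (eclipsed): H(0°)/Ph(0°) eclipsed 7.8; H(120°)/H(120°) eclipsed 3.4; OCH3(240°)/H(240°) eclipsed 6.7 → 17.9 kJ/mol.
Ph at 60° (staggered): no non-H gauche contacts → 0.0 kJ/mol.
Ph at 120° (eclipsed): H(0°)/H(0°) eclipsed 3.4; H(120°)/Ph(120°) eclipsed 7.8; OCH3(240°)/H(240°) eclipsed 6.7 → 17.9 kJ/mol.
Ph at 180° (staggered): OCH3(240°)/Ph(180°) gauche 3.4 → 3.4 kJ/mol.
Ph at 240° (eclipsed): H(0°)/H(0°) eclipsed 3.4; H(120°)/H(120°) eclipsed 3.4; OCH3(240°)/Ph(240°) eclipsed 10.8 → 17.6 kJ/mol.
Ph at 300° (staggered): OCH3(240°)/Ph(300°) gauche 3.4 → 3.4 kJ/mol.
Max at 0° (17.9 kJ/mol), min at 60° (0.0 kJ/mol); barrier = 17.9 kJ/mol.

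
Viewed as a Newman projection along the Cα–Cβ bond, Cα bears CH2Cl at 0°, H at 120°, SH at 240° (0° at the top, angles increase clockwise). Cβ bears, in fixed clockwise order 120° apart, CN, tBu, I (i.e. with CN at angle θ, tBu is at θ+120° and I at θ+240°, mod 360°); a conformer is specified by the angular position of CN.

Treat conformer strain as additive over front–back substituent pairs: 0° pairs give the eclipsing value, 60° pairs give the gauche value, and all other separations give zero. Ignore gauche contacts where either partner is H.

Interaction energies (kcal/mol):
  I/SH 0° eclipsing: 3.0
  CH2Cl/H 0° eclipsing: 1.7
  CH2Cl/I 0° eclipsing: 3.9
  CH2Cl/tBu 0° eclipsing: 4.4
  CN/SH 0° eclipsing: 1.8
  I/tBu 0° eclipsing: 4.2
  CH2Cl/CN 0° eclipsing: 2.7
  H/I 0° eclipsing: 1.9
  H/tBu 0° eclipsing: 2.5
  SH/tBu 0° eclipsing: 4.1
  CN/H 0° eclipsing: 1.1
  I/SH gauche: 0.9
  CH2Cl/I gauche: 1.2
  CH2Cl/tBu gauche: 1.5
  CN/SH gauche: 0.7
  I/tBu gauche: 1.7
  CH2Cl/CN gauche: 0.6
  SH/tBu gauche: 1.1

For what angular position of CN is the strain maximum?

CN at 0° (eclipsed): CH2Cl(0°)/CN(0°) eclipsed 2.7; H(120°)/tBu(120°) eclipsed 2.5; SH(240°)/I(240°) eclipsed 3.0 → 8.2 kcal/mol.
CN at 60° (staggered): CH2Cl(0°)/CN(60°) gauche 0.6; CH2Cl(0°)/I(300°) gauche 1.2; SH(240°)/tBu(180°) gauche 1.1; SH(240°)/I(300°) gauche 0.9 → 3.8 kcal/mol.
CN at 120° (eclipsed): CH2Cl(0°)/I(0°) eclipsed 3.9; H(120°)/CN(120°) eclipsed 1.1; SH(240°)/tBu(240°) eclipsed 4.1 → 9.1 kcal/mol.
CN at 180° (staggered): CH2Cl(0°)/tBu(300°) gauche 1.5; CH2Cl(0°)/I(60°) gauche 1.2; SH(240°)/CN(180°) gauche 0.7; SH(240°)/tBu(300°) gauche 1.1 → 4.5 kcal/mol.
CN at 240° (eclipsed): CH2Cl(0°)/tBu(0°) eclipsed 4.4; H(120°)/I(120°) eclipsed 1.9; SH(240°)/CN(240°) eclipsed 1.8 → 8.1 kcal/mol.
CN at 300° (staggered): CH2Cl(0°)/CN(300°) gauche 0.6; CH2Cl(0°)/tBu(60°) gauche 1.5; SH(240°)/CN(300°) gauche 0.7; SH(240°)/I(180°) gauche 0.9 → 3.7 kcal/mol.
The maximum (9.1 kcal/mol) occurs with CN at 120°.

120°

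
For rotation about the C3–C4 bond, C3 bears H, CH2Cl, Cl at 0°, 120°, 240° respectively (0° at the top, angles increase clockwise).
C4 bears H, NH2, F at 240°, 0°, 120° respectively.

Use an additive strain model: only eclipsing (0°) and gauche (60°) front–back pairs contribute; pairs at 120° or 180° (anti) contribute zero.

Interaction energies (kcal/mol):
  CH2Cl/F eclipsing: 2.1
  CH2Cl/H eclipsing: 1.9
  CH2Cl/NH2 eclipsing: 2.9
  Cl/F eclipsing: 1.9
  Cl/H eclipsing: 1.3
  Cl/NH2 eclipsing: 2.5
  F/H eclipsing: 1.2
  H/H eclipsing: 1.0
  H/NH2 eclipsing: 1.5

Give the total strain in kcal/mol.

This conformer is eclipsed. H at 0° is eclipsed with NH2 at 0° (1.5); CH2Cl at 120° is eclipsed with F at 120° (2.1); Cl at 240° is eclipsed with H at 240° (1.3). Total 4.9 kcal/mol.

4.9 kcal/mol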